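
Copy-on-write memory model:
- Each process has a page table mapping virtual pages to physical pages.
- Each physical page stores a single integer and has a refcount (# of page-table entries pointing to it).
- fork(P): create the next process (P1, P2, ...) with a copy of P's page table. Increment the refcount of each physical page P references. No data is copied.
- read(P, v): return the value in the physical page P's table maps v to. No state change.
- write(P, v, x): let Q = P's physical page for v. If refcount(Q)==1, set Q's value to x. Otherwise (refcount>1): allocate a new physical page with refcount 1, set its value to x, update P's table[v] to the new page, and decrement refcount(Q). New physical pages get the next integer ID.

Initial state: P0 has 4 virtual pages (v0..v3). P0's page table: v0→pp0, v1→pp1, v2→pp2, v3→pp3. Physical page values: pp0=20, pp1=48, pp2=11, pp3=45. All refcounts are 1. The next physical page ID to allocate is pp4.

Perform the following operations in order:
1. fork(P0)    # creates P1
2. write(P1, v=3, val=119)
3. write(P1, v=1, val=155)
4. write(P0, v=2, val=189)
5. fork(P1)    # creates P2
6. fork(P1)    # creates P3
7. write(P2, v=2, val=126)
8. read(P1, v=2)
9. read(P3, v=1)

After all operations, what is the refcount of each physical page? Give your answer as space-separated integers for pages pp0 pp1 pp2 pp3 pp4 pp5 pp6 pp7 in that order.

Answer: 4 1 2 1 3 3 1 1

Derivation:
Op 1: fork(P0) -> P1. 4 ppages; refcounts: pp0:2 pp1:2 pp2:2 pp3:2
Op 2: write(P1, v3, 119). refcount(pp3)=2>1 -> COPY to pp4. 5 ppages; refcounts: pp0:2 pp1:2 pp2:2 pp3:1 pp4:1
Op 3: write(P1, v1, 155). refcount(pp1)=2>1 -> COPY to pp5. 6 ppages; refcounts: pp0:2 pp1:1 pp2:2 pp3:1 pp4:1 pp5:1
Op 4: write(P0, v2, 189). refcount(pp2)=2>1 -> COPY to pp6. 7 ppages; refcounts: pp0:2 pp1:1 pp2:1 pp3:1 pp4:1 pp5:1 pp6:1
Op 5: fork(P1) -> P2. 7 ppages; refcounts: pp0:3 pp1:1 pp2:2 pp3:1 pp4:2 pp5:2 pp6:1
Op 6: fork(P1) -> P3. 7 ppages; refcounts: pp0:4 pp1:1 pp2:3 pp3:1 pp4:3 pp5:3 pp6:1
Op 7: write(P2, v2, 126). refcount(pp2)=3>1 -> COPY to pp7. 8 ppages; refcounts: pp0:4 pp1:1 pp2:2 pp3:1 pp4:3 pp5:3 pp6:1 pp7:1
Op 8: read(P1, v2) -> 11. No state change.
Op 9: read(P3, v1) -> 155. No state change.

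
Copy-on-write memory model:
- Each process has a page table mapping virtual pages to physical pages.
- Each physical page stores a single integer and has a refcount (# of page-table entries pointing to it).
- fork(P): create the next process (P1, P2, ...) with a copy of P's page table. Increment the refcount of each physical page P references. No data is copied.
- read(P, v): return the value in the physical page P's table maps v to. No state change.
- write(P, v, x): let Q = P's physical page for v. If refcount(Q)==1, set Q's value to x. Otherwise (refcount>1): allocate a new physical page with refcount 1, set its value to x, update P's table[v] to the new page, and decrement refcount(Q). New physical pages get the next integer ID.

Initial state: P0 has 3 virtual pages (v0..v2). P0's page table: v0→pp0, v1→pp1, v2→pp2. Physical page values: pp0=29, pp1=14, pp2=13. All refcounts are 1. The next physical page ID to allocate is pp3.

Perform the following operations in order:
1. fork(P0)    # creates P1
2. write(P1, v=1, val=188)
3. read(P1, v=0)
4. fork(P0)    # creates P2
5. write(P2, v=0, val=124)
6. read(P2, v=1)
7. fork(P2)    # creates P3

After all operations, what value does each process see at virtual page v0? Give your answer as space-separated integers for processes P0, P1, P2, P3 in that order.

Op 1: fork(P0) -> P1. 3 ppages; refcounts: pp0:2 pp1:2 pp2:2
Op 2: write(P1, v1, 188). refcount(pp1)=2>1 -> COPY to pp3. 4 ppages; refcounts: pp0:2 pp1:1 pp2:2 pp3:1
Op 3: read(P1, v0) -> 29. No state change.
Op 4: fork(P0) -> P2. 4 ppages; refcounts: pp0:3 pp1:2 pp2:3 pp3:1
Op 5: write(P2, v0, 124). refcount(pp0)=3>1 -> COPY to pp4. 5 ppages; refcounts: pp0:2 pp1:2 pp2:3 pp3:1 pp4:1
Op 6: read(P2, v1) -> 14. No state change.
Op 7: fork(P2) -> P3. 5 ppages; refcounts: pp0:2 pp1:3 pp2:4 pp3:1 pp4:2
P0: v0 -> pp0 = 29
P1: v0 -> pp0 = 29
P2: v0 -> pp4 = 124
P3: v0 -> pp4 = 124

Answer: 29 29 124 124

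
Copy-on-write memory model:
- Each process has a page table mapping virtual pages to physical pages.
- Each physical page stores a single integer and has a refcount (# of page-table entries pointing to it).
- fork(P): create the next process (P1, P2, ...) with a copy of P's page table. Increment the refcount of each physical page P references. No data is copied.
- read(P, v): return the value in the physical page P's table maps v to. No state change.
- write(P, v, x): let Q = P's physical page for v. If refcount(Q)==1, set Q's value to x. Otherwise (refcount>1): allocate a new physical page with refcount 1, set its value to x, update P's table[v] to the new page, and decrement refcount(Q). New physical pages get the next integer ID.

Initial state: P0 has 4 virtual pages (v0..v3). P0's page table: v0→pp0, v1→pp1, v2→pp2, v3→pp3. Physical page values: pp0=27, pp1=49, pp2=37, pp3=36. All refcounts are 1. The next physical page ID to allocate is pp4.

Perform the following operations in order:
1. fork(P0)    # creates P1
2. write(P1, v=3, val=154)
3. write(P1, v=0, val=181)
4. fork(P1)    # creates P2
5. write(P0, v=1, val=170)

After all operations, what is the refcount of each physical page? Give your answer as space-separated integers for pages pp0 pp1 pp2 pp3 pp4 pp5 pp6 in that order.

Op 1: fork(P0) -> P1. 4 ppages; refcounts: pp0:2 pp1:2 pp2:2 pp3:2
Op 2: write(P1, v3, 154). refcount(pp3)=2>1 -> COPY to pp4. 5 ppages; refcounts: pp0:2 pp1:2 pp2:2 pp3:1 pp4:1
Op 3: write(P1, v0, 181). refcount(pp0)=2>1 -> COPY to pp5. 6 ppages; refcounts: pp0:1 pp1:2 pp2:2 pp3:1 pp4:1 pp5:1
Op 4: fork(P1) -> P2. 6 ppages; refcounts: pp0:1 pp1:3 pp2:3 pp3:1 pp4:2 pp5:2
Op 5: write(P0, v1, 170). refcount(pp1)=3>1 -> COPY to pp6. 7 ppages; refcounts: pp0:1 pp1:2 pp2:3 pp3:1 pp4:2 pp5:2 pp6:1

Answer: 1 2 3 1 2 2 1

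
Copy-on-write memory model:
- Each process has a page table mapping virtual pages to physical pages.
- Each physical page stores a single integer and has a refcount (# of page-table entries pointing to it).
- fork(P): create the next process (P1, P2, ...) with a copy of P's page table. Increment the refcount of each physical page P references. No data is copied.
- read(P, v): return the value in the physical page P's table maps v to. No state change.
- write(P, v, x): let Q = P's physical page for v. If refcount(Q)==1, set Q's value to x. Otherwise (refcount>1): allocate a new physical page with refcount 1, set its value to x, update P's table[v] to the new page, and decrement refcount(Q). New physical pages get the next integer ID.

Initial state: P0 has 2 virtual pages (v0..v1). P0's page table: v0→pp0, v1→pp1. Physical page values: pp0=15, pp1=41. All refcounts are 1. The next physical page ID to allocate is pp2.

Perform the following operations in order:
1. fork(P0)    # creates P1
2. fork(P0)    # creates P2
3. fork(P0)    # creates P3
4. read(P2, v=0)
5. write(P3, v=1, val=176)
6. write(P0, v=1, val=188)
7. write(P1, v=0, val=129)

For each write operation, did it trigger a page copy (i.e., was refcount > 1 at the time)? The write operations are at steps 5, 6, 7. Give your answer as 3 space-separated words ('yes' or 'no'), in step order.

Op 1: fork(P0) -> P1. 2 ppages; refcounts: pp0:2 pp1:2
Op 2: fork(P0) -> P2. 2 ppages; refcounts: pp0:3 pp1:3
Op 3: fork(P0) -> P3. 2 ppages; refcounts: pp0:4 pp1:4
Op 4: read(P2, v0) -> 15. No state change.
Op 5: write(P3, v1, 176). refcount(pp1)=4>1 -> COPY to pp2. 3 ppages; refcounts: pp0:4 pp1:3 pp2:1
Op 6: write(P0, v1, 188). refcount(pp1)=3>1 -> COPY to pp3. 4 ppages; refcounts: pp0:4 pp1:2 pp2:1 pp3:1
Op 7: write(P1, v0, 129). refcount(pp0)=4>1 -> COPY to pp4. 5 ppages; refcounts: pp0:3 pp1:2 pp2:1 pp3:1 pp4:1

yes yes yes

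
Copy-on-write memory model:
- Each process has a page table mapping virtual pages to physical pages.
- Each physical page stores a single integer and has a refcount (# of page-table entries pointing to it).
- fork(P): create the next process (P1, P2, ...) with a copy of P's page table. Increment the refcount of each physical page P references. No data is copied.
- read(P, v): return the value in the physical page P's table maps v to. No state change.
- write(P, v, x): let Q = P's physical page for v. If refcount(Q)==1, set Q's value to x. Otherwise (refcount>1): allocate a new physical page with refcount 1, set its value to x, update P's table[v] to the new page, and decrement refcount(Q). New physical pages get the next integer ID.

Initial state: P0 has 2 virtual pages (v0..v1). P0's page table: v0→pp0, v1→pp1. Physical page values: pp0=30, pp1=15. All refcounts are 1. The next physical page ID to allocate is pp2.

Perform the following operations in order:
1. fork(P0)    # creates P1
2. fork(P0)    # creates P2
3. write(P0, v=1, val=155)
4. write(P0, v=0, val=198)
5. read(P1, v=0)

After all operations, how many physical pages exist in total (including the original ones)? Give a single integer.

Op 1: fork(P0) -> P1. 2 ppages; refcounts: pp0:2 pp1:2
Op 2: fork(P0) -> P2. 2 ppages; refcounts: pp0:3 pp1:3
Op 3: write(P0, v1, 155). refcount(pp1)=3>1 -> COPY to pp2. 3 ppages; refcounts: pp0:3 pp1:2 pp2:1
Op 4: write(P0, v0, 198). refcount(pp0)=3>1 -> COPY to pp3. 4 ppages; refcounts: pp0:2 pp1:2 pp2:1 pp3:1
Op 5: read(P1, v0) -> 30. No state change.

Answer: 4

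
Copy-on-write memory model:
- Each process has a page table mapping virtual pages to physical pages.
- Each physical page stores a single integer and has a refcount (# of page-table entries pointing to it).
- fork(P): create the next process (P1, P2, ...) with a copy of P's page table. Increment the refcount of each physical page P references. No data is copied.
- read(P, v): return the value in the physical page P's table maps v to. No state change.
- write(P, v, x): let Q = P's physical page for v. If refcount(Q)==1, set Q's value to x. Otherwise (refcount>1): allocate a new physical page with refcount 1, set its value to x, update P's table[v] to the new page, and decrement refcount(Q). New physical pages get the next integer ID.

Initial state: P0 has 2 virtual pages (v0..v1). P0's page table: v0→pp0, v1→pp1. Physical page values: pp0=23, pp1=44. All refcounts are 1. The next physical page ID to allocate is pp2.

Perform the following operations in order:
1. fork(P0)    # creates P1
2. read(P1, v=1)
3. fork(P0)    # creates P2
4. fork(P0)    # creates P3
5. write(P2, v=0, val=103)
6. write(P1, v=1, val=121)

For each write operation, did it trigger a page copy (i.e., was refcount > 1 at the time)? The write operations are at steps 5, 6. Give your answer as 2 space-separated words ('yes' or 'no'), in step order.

Op 1: fork(P0) -> P1. 2 ppages; refcounts: pp0:2 pp1:2
Op 2: read(P1, v1) -> 44. No state change.
Op 3: fork(P0) -> P2. 2 ppages; refcounts: pp0:3 pp1:3
Op 4: fork(P0) -> P3. 2 ppages; refcounts: pp0:4 pp1:4
Op 5: write(P2, v0, 103). refcount(pp0)=4>1 -> COPY to pp2. 3 ppages; refcounts: pp0:3 pp1:4 pp2:1
Op 6: write(P1, v1, 121). refcount(pp1)=4>1 -> COPY to pp3. 4 ppages; refcounts: pp0:3 pp1:3 pp2:1 pp3:1

yes yes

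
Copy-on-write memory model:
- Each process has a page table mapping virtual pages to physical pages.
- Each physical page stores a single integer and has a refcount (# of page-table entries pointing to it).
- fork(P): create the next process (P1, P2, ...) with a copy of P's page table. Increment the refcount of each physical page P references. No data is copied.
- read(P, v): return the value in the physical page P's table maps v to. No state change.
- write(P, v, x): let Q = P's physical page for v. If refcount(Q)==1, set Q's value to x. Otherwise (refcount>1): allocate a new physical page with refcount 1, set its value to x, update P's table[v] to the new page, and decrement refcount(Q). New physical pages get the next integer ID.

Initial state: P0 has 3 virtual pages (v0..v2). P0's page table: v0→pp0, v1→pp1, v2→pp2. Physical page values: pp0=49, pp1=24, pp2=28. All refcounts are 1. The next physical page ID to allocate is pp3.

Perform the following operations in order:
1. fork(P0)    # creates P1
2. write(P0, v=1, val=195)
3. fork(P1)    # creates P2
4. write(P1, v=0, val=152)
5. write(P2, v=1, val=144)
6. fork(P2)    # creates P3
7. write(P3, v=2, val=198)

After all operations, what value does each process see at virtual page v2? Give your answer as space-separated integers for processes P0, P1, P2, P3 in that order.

Op 1: fork(P0) -> P1. 3 ppages; refcounts: pp0:2 pp1:2 pp2:2
Op 2: write(P0, v1, 195). refcount(pp1)=2>1 -> COPY to pp3. 4 ppages; refcounts: pp0:2 pp1:1 pp2:2 pp3:1
Op 3: fork(P1) -> P2. 4 ppages; refcounts: pp0:3 pp1:2 pp2:3 pp3:1
Op 4: write(P1, v0, 152). refcount(pp0)=3>1 -> COPY to pp4. 5 ppages; refcounts: pp0:2 pp1:2 pp2:3 pp3:1 pp4:1
Op 5: write(P2, v1, 144). refcount(pp1)=2>1 -> COPY to pp5. 6 ppages; refcounts: pp0:2 pp1:1 pp2:3 pp3:1 pp4:1 pp5:1
Op 6: fork(P2) -> P3. 6 ppages; refcounts: pp0:3 pp1:1 pp2:4 pp3:1 pp4:1 pp5:2
Op 7: write(P3, v2, 198). refcount(pp2)=4>1 -> COPY to pp6. 7 ppages; refcounts: pp0:3 pp1:1 pp2:3 pp3:1 pp4:1 pp5:2 pp6:1
P0: v2 -> pp2 = 28
P1: v2 -> pp2 = 28
P2: v2 -> pp2 = 28
P3: v2 -> pp6 = 198

Answer: 28 28 28 198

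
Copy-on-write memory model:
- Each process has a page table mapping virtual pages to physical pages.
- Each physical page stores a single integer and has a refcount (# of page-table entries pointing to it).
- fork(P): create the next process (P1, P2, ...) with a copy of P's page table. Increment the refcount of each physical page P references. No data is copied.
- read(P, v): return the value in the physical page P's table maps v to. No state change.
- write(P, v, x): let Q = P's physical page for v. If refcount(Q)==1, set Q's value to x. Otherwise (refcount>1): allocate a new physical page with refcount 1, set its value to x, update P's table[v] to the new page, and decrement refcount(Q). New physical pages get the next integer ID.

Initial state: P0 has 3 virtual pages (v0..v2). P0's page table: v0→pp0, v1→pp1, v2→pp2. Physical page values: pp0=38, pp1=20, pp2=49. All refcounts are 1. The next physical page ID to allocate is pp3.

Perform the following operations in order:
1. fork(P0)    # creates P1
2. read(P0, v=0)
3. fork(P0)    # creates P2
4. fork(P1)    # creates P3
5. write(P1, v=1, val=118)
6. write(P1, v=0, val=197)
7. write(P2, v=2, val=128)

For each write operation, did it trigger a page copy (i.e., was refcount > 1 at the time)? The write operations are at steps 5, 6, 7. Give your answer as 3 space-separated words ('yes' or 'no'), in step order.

Op 1: fork(P0) -> P1. 3 ppages; refcounts: pp0:2 pp1:2 pp2:2
Op 2: read(P0, v0) -> 38. No state change.
Op 3: fork(P0) -> P2. 3 ppages; refcounts: pp0:3 pp1:3 pp2:3
Op 4: fork(P1) -> P3. 3 ppages; refcounts: pp0:4 pp1:4 pp2:4
Op 5: write(P1, v1, 118). refcount(pp1)=4>1 -> COPY to pp3. 4 ppages; refcounts: pp0:4 pp1:3 pp2:4 pp3:1
Op 6: write(P1, v0, 197). refcount(pp0)=4>1 -> COPY to pp4. 5 ppages; refcounts: pp0:3 pp1:3 pp2:4 pp3:1 pp4:1
Op 7: write(P2, v2, 128). refcount(pp2)=4>1 -> COPY to pp5. 6 ppages; refcounts: pp0:3 pp1:3 pp2:3 pp3:1 pp4:1 pp5:1

yes yes yes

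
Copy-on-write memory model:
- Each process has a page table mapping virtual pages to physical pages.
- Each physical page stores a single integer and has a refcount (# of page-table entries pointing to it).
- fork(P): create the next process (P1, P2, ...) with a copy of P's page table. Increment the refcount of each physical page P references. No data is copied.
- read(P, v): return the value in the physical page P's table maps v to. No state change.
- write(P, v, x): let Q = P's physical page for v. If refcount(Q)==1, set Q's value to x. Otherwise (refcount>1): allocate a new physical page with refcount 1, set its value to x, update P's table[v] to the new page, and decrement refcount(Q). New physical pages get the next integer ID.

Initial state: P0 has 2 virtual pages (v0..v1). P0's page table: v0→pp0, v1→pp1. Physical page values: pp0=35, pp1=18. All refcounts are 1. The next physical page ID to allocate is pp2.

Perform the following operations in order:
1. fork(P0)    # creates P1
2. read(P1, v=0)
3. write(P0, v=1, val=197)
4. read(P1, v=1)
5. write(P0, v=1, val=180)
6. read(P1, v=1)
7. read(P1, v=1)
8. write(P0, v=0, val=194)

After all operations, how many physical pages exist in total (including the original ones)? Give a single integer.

Op 1: fork(P0) -> P1. 2 ppages; refcounts: pp0:2 pp1:2
Op 2: read(P1, v0) -> 35. No state change.
Op 3: write(P0, v1, 197). refcount(pp1)=2>1 -> COPY to pp2. 3 ppages; refcounts: pp0:2 pp1:1 pp2:1
Op 4: read(P1, v1) -> 18. No state change.
Op 5: write(P0, v1, 180). refcount(pp2)=1 -> write in place. 3 ppages; refcounts: pp0:2 pp1:1 pp2:1
Op 6: read(P1, v1) -> 18. No state change.
Op 7: read(P1, v1) -> 18. No state change.
Op 8: write(P0, v0, 194). refcount(pp0)=2>1 -> COPY to pp3. 4 ppages; refcounts: pp0:1 pp1:1 pp2:1 pp3:1

Answer: 4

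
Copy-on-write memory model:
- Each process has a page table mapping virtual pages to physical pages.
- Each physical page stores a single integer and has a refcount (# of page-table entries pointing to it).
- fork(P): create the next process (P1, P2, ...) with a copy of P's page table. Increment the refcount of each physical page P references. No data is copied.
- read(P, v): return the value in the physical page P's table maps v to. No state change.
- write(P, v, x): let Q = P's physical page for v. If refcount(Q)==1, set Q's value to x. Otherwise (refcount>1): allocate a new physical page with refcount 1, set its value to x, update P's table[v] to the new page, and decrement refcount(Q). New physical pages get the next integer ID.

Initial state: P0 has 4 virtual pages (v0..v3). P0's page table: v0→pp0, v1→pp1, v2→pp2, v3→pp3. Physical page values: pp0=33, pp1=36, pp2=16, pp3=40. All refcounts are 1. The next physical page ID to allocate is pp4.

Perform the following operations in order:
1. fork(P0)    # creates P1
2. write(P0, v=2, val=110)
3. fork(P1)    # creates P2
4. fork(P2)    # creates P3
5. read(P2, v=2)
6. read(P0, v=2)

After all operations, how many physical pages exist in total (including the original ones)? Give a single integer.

Answer: 5

Derivation:
Op 1: fork(P0) -> P1. 4 ppages; refcounts: pp0:2 pp1:2 pp2:2 pp3:2
Op 2: write(P0, v2, 110). refcount(pp2)=2>1 -> COPY to pp4. 5 ppages; refcounts: pp0:2 pp1:2 pp2:1 pp3:2 pp4:1
Op 3: fork(P1) -> P2. 5 ppages; refcounts: pp0:3 pp1:3 pp2:2 pp3:3 pp4:1
Op 4: fork(P2) -> P3. 5 ppages; refcounts: pp0:4 pp1:4 pp2:3 pp3:4 pp4:1
Op 5: read(P2, v2) -> 16. No state change.
Op 6: read(P0, v2) -> 110. No state change.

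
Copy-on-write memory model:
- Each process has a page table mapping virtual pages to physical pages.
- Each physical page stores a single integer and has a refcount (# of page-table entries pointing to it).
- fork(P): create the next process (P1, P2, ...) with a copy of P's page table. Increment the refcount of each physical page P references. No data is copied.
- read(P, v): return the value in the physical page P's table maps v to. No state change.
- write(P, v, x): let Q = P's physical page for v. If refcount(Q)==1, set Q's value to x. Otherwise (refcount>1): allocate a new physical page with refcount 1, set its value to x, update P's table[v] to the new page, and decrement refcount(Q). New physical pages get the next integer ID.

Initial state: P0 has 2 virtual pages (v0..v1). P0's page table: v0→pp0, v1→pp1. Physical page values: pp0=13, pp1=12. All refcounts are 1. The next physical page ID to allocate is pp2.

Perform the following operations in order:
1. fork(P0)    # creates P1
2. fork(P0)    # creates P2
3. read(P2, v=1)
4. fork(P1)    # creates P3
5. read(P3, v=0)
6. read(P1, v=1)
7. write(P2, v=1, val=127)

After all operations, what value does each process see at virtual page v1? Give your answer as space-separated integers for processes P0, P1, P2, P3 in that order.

Answer: 12 12 127 12

Derivation:
Op 1: fork(P0) -> P1. 2 ppages; refcounts: pp0:2 pp1:2
Op 2: fork(P0) -> P2. 2 ppages; refcounts: pp0:3 pp1:3
Op 3: read(P2, v1) -> 12. No state change.
Op 4: fork(P1) -> P3. 2 ppages; refcounts: pp0:4 pp1:4
Op 5: read(P3, v0) -> 13. No state change.
Op 6: read(P1, v1) -> 12. No state change.
Op 7: write(P2, v1, 127). refcount(pp1)=4>1 -> COPY to pp2. 3 ppages; refcounts: pp0:4 pp1:3 pp2:1
P0: v1 -> pp1 = 12
P1: v1 -> pp1 = 12
P2: v1 -> pp2 = 127
P3: v1 -> pp1 = 12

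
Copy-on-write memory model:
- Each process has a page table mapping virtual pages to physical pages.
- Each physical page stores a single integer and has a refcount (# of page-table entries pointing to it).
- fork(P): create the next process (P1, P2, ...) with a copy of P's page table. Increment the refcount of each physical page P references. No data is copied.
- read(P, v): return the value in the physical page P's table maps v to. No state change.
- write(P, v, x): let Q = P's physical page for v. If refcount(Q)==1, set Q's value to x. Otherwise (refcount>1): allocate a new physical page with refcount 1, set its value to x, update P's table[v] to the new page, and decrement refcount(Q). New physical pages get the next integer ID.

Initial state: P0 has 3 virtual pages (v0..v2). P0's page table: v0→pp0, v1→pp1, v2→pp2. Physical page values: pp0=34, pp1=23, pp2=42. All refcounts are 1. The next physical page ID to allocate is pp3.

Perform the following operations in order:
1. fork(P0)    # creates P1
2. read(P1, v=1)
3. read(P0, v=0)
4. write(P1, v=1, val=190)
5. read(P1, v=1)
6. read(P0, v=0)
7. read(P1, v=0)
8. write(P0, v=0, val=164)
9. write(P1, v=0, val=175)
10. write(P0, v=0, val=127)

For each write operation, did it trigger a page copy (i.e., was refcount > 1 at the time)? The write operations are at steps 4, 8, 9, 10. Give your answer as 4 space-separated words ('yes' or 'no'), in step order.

Op 1: fork(P0) -> P1. 3 ppages; refcounts: pp0:2 pp1:2 pp2:2
Op 2: read(P1, v1) -> 23. No state change.
Op 3: read(P0, v0) -> 34. No state change.
Op 4: write(P1, v1, 190). refcount(pp1)=2>1 -> COPY to pp3. 4 ppages; refcounts: pp0:2 pp1:1 pp2:2 pp3:1
Op 5: read(P1, v1) -> 190. No state change.
Op 6: read(P0, v0) -> 34. No state change.
Op 7: read(P1, v0) -> 34. No state change.
Op 8: write(P0, v0, 164). refcount(pp0)=2>1 -> COPY to pp4. 5 ppages; refcounts: pp0:1 pp1:1 pp2:2 pp3:1 pp4:1
Op 9: write(P1, v0, 175). refcount(pp0)=1 -> write in place. 5 ppages; refcounts: pp0:1 pp1:1 pp2:2 pp3:1 pp4:1
Op 10: write(P0, v0, 127). refcount(pp4)=1 -> write in place. 5 ppages; refcounts: pp0:1 pp1:1 pp2:2 pp3:1 pp4:1

yes yes no no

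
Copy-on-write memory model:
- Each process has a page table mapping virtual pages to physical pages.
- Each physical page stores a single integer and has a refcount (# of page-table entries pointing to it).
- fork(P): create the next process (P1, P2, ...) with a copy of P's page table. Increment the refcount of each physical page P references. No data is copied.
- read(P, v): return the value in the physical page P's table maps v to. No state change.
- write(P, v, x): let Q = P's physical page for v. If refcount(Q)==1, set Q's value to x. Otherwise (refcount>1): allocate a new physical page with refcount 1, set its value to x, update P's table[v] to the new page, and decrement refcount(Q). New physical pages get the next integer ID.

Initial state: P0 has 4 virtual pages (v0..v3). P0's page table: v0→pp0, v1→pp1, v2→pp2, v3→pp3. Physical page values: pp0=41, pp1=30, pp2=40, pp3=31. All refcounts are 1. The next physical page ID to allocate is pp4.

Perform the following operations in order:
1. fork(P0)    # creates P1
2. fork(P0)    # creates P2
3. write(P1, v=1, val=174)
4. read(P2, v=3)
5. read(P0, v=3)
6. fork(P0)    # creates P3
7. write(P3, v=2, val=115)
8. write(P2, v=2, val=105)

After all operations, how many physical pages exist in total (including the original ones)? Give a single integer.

Op 1: fork(P0) -> P1. 4 ppages; refcounts: pp0:2 pp1:2 pp2:2 pp3:2
Op 2: fork(P0) -> P2. 4 ppages; refcounts: pp0:3 pp1:3 pp2:3 pp3:3
Op 3: write(P1, v1, 174). refcount(pp1)=3>1 -> COPY to pp4. 5 ppages; refcounts: pp0:3 pp1:2 pp2:3 pp3:3 pp4:1
Op 4: read(P2, v3) -> 31. No state change.
Op 5: read(P0, v3) -> 31. No state change.
Op 6: fork(P0) -> P3. 5 ppages; refcounts: pp0:4 pp1:3 pp2:4 pp3:4 pp4:1
Op 7: write(P3, v2, 115). refcount(pp2)=4>1 -> COPY to pp5. 6 ppages; refcounts: pp0:4 pp1:3 pp2:3 pp3:4 pp4:1 pp5:1
Op 8: write(P2, v2, 105). refcount(pp2)=3>1 -> COPY to pp6. 7 ppages; refcounts: pp0:4 pp1:3 pp2:2 pp3:4 pp4:1 pp5:1 pp6:1

Answer: 7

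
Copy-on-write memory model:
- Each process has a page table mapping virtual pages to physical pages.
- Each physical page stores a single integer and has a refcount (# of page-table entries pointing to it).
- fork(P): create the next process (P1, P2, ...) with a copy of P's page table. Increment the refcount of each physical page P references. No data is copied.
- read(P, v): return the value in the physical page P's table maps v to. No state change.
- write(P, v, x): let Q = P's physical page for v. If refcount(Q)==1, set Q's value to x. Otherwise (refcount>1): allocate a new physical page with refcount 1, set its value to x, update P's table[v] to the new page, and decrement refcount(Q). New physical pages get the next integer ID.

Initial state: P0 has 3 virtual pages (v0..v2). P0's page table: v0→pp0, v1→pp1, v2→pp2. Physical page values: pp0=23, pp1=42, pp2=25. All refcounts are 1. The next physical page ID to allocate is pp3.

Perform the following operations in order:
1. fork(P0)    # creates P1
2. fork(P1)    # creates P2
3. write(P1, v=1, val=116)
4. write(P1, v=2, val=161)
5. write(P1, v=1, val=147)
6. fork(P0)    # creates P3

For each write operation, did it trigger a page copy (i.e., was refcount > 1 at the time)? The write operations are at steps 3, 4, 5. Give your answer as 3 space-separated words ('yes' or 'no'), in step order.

Op 1: fork(P0) -> P1. 3 ppages; refcounts: pp0:2 pp1:2 pp2:2
Op 2: fork(P1) -> P2. 3 ppages; refcounts: pp0:3 pp1:3 pp2:3
Op 3: write(P1, v1, 116). refcount(pp1)=3>1 -> COPY to pp3. 4 ppages; refcounts: pp0:3 pp1:2 pp2:3 pp3:1
Op 4: write(P1, v2, 161). refcount(pp2)=3>1 -> COPY to pp4. 5 ppages; refcounts: pp0:3 pp1:2 pp2:2 pp3:1 pp4:1
Op 5: write(P1, v1, 147). refcount(pp3)=1 -> write in place. 5 ppages; refcounts: pp0:3 pp1:2 pp2:2 pp3:1 pp4:1
Op 6: fork(P0) -> P3. 5 ppages; refcounts: pp0:4 pp1:3 pp2:3 pp3:1 pp4:1

yes yes no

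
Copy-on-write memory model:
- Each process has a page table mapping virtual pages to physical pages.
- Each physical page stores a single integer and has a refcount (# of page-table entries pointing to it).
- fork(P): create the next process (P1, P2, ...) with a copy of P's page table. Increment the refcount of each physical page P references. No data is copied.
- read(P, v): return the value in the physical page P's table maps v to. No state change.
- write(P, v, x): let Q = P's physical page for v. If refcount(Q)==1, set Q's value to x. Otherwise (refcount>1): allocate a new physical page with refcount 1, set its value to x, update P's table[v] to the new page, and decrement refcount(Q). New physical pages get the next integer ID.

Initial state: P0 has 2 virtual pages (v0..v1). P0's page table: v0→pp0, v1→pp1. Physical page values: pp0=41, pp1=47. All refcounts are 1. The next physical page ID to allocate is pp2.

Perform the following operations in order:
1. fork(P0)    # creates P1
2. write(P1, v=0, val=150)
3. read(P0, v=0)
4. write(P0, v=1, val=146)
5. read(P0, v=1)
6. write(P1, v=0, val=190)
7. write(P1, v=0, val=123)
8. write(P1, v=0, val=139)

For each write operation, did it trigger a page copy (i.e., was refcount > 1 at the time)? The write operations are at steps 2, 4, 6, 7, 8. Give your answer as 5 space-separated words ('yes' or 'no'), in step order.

Op 1: fork(P0) -> P1. 2 ppages; refcounts: pp0:2 pp1:2
Op 2: write(P1, v0, 150). refcount(pp0)=2>1 -> COPY to pp2. 3 ppages; refcounts: pp0:1 pp1:2 pp2:1
Op 3: read(P0, v0) -> 41. No state change.
Op 4: write(P0, v1, 146). refcount(pp1)=2>1 -> COPY to pp3. 4 ppages; refcounts: pp0:1 pp1:1 pp2:1 pp3:1
Op 5: read(P0, v1) -> 146. No state change.
Op 6: write(P1, v0, 190). refcount(pp2)=1 -> write in place. 4 ppages; refcounts: pp0:1 pp1:1 pp2:1 pp3:1
Op 7: write(P1, v0, 123). refcount(pp2)=1 -> write in place. 4 ppages; refcounts: pp0:1 pp1:1 pp2:1 pp3:1
Op 8: write(P1, v0, 139). refcount(pp2)=1 -> write in place. 4 ppages; refcounts: pp0:1 pp1:1 pp2:1 pp3:1

yes yes no no no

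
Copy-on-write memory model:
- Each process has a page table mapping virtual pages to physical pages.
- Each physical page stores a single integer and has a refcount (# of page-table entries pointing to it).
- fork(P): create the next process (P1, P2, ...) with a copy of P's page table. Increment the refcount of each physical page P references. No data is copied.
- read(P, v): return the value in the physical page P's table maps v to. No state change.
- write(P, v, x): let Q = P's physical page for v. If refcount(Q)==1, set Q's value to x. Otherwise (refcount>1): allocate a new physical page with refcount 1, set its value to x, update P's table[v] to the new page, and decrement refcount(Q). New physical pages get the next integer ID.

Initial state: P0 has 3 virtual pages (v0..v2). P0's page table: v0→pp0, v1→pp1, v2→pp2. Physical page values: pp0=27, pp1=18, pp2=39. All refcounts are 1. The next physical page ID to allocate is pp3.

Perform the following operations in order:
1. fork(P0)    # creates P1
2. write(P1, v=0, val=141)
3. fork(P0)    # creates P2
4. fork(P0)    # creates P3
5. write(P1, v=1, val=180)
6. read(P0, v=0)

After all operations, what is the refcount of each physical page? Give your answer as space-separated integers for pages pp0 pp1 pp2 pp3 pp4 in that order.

Answer: 3 3 4 1 1

Derivation:
Op 1: fork(P0) -> P1. 3 ppages; refcounts: pp0:2 pp1:2 pp2:2
Op 2: write(P1, v0, 141). refcount(pp0)=2>1 -> COPY to pp3. 4 ppages; refcounts: pp0:1 pp1:2 pp2:2 pp3:1
Op 3: fork(P0) -> P2. 4 ppages; refcounts: pp0:2 pp1:3 pp2:3 pp3:1
Op 4: fork(P0) -> P3. 4 ppages; refcounts: pp0:3 pp1:4 pp2:4 pp3:1
Op 5: write(P1, v1, 180). refcount(pp1)=4>1 -> COPY to pp4. 5 ppages; refcounts: pp0:3 pp1:3 pp2:4 pp3:1 pp4:1
Op 6: read(P0, v0) -> 27. No state change.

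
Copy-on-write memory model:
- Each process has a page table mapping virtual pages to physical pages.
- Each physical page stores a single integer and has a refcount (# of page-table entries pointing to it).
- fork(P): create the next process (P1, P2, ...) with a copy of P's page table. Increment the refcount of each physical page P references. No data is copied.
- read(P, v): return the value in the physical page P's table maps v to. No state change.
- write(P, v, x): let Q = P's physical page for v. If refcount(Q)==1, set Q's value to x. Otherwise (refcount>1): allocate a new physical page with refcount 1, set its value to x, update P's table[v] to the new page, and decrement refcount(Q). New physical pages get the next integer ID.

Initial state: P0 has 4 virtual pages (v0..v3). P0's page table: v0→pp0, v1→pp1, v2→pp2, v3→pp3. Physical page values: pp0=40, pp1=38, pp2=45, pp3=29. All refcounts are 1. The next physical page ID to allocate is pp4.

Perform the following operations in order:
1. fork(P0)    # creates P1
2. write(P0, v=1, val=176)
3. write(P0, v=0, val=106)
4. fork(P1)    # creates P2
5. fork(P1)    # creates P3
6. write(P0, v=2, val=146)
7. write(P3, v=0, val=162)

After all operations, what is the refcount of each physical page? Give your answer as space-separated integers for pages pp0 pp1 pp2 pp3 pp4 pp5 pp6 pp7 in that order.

Op 1: fork(P0) -> P1. 4 ppages; refcounts: pp0:2 pp1:2 pp2:2 pp3:2
Op 2: write(P0, v1, 176). refcount(pp1)=2>1 -> COPY to pp4. 5 ppages; refcounts: pp0:2 pp1:1 pp2:2 pp3:2 pp4:1
Op 3: write(P0, v0, 106). refcount(pp0)=2>1 -> COPY to pp5. 6 ppages; refcounts: pp0:1 pp1:1 pp2:2 pp3:2 pp4:1 pp5:1
Op 4: fork(P1) -> P2. 6 ppages; refcounts: pp0:2 pp1:2 pp2:3 pp3:3 pp4:1 pp5:1
Op 5: fork(P1) -> P3. 6 ppages; refcounts: pp0:3 pp1:3 pp2:4 pp3:4 pp4:1 pp5:1
Op 6: write(P0, v2, 146). refcount(pp2)=4>1 -> COPY to pp6. 7 ppages; refcounts: pp0:3 pp1:3 pp2:3 pp3:4 pp4:1 pp5:1 pp6:1
Op 7: write(P3, v0, 162). refcount(pp0)=3>1 -> COPY to pp7. 8 ppages; refcounts: pp0:2 pp1:3 pp2:3 pp3:4 pp4:1 pp5:1 pp6:1 pp7:1

Answer: 2 3 3 4 1 1 1 1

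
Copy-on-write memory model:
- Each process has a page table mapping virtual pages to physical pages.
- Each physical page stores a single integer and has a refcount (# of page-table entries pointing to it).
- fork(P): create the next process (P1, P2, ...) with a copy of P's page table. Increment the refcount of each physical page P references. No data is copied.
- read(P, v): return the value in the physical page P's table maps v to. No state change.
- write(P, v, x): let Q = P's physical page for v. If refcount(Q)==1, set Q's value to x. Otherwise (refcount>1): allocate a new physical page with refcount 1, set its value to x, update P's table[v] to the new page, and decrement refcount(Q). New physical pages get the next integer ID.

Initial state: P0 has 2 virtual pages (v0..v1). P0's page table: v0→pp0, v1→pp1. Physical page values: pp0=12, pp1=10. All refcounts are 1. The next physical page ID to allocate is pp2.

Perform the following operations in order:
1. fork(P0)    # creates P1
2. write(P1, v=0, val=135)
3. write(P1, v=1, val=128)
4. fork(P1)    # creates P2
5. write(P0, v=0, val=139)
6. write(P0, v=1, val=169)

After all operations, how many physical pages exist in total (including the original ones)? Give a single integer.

Op 1: fork(P0) -> P1. 2 ppages; refcounts: pp0:2 pp1:2
Op 2: write(P1, v0, 135). refcount(pp0)=2>1 -> COPY to pp2. 3 ppages; refcounts: pp0:1 pp1:2 pp2:1
Op 3: write(P1, v1, 128). refcount(pp1)=2>1 -> COPY to pp3. 4 ppages; refcounts: pp0:1 pp1:1 pp2:1 pp3:1
Op 4: fork(P1) -> P2. 4 ppages; refcounts: pp0:1 pp1:1 pp2:2 pp3:2
Op 5: write(P0, v0, 139). refcount(pp0)=1 -> write in place. 4 ppages; refcounts: pp0:1 pp1:1 pp2:2 pp3:2
Op 6: write(P0, v1, 169). refcount(pp1)=1 -> write in place. 4 ppages; refcounts: pp0:1 pp1:1 pp2:2 pp3:2

Answer: 4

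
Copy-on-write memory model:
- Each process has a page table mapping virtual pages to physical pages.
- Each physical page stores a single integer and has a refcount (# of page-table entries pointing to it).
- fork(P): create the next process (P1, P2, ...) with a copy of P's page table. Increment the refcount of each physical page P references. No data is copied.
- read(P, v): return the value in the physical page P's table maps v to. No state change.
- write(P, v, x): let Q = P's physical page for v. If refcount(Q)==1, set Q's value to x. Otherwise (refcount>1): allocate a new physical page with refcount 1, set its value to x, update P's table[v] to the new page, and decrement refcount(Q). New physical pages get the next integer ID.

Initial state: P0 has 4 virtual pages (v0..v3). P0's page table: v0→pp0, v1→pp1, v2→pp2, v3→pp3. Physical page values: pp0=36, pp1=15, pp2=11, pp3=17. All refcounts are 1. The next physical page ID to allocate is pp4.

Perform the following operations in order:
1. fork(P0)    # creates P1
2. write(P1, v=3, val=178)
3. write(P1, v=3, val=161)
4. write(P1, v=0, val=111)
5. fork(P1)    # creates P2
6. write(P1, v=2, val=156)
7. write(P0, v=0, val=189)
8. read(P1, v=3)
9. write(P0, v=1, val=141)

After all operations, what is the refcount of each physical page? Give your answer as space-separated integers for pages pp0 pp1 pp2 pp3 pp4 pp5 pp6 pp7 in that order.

Op 1: fork(P0) -> P1. 4 ppages; refcounts: pp0:2 pp1:2 pp2:2 pp3:2
Op 2: write(P1, v3, 178). refcount(pp3)=2>1 -> COPY to pp4. 5 ppages; refcounts: pp0:2 pp1:2 pp2:2 pp3:1 pp4:1
Op 3: write(P1, v3, 161). refcount(pp4)=1 -> write in place. 5 ppages; refcounts: pp0:2 pp1:2 pp2:2 pp3:1 pp4:1
Op 4: write(P1, v0, 111). refcount(pp0)=2>1 -> COPY to pp5. 6 ppages; refcounts: pp0:1 pp1:2 pp2:2 pp3:1 pp4:1 pp5:1
Op 5: fork(P1) -> P2. 6 ppages; refcounts: pp0:1 pp1:3 pp2:3 pp3:1 pp4:2 pp5:2
Op 6: write(P1, v2, 156). refcount(pp2)=3>1 -> COPY to pp6. 7 ppages; refcounts: pp0:1 pp1:3 pp2:2 pp3:1 pp4:2 pp5:2 pp6:1
Op 7: write(P0, v0, 189). refcount(pp0)=1 -> write in place. 7 ppages; refcounts: pp0:1 pp1:3 pp2:2 pp3:1 pp4:2 pp5:2 pp6:1
Op 8: read(P1, v3) -> 161. No state change.
Op 9: write(P0, v1, 141). refcount(pp1)=3>1 -> COPY to pp7. 8 ppages; refcounts: pp0:1 pp1:2 pp2:2 pp3:1 pp4:2 pp5:2 pp6:1 pp7:1

Answer: 1 2 2 1 2 2 1 1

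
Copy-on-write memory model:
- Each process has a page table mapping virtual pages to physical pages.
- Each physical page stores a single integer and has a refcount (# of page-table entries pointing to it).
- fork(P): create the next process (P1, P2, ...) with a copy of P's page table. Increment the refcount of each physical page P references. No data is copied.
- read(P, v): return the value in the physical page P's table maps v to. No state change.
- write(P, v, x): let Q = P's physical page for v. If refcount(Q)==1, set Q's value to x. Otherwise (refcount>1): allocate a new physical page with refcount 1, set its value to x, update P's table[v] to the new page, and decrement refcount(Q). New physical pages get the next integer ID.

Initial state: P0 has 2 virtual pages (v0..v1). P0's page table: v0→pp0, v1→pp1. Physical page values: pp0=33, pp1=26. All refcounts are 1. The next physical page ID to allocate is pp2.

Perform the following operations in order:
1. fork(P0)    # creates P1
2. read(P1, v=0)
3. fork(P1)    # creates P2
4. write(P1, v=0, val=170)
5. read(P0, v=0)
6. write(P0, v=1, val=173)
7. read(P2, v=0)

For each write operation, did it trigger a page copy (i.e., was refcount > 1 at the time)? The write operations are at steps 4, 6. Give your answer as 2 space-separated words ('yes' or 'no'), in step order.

Op 1: fork(P0) -> P1. 2 ppages; refcounts: pp0:2 pp1:2
Op 2: read(P1, v0) -> 33. No state change.
Op 3: fork(P1) -> P2. 2 ppages; refcounts: pp0:3 pp1:3
Op 4: write(P1, v0, 170). refcount(pp0)=3>1 -> COPY to pp2. 3 ppages; refcounts: pp0:2 pp1:3 pp2:1
Op 5: read(P0, v0) -> 33. No state change.
Op 6: write(P0, v1, 173). refcount(pp1)=3>1 -> COPY to pp3. 4 ppages; refcounts: pp0:2 pp1:2 pp2:1 pp3:1
Op 7: read(P2, v0) -> 33. No state change.

yes yes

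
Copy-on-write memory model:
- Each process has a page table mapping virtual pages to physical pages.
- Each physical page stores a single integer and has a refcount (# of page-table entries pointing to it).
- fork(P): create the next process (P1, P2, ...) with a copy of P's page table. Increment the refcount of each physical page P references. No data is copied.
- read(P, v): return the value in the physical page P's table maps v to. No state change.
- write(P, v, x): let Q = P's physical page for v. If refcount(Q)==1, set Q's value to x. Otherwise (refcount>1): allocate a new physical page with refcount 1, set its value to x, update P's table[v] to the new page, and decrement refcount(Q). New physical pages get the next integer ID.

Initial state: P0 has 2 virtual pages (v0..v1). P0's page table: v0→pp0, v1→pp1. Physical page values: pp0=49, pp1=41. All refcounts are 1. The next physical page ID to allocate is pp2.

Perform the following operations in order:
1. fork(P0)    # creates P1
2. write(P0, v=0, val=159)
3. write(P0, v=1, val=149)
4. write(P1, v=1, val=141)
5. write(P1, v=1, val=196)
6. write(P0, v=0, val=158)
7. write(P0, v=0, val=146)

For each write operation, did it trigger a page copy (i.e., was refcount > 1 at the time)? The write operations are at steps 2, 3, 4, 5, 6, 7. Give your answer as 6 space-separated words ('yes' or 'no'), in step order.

Op 1: fork(P0) -> P1. 2 ppages; refcounts: pp0:2 pp1:2
Op 2: write(P0, v0, 159). refcount(pp0)=2>1 -> COPY to pp2. 3 ppages; refcounts: pp0:1 pp1:2 pp2:1
Op 3: write(P0, v1, 149). refcount(pp1)=2>1 -> COPY to pp3. 4 ppages; refcounts: pp0:1 pp1:1 pp2:1 pp3:1
Op 4: write(P1, v1, 141). refcount(pp1)=1 -> write in place. 4 ppages; refcounts: pp0:1 pp1:1 pp2:1 pp3:1
Op 5: write(P1, v1, 196). refcount(pp1)=1 -> write in place. 4 ppages; refcounts: pp0:1 pp1:1 pp2:1 pp3:1
Op 6: write(P0, v0, 158). refcount(pp2)=1 -> write in place. 4 ppages; refcounts: pp0:1 pp1:1 pp2:1 pp3:1
Op 7: write(P0, v0, 146). refcount(pp2)=1 -> write in place. 4 ppages; refcounts: pp0:1 pp1:1 pp2:1 pp3:1

yes yes no no no no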